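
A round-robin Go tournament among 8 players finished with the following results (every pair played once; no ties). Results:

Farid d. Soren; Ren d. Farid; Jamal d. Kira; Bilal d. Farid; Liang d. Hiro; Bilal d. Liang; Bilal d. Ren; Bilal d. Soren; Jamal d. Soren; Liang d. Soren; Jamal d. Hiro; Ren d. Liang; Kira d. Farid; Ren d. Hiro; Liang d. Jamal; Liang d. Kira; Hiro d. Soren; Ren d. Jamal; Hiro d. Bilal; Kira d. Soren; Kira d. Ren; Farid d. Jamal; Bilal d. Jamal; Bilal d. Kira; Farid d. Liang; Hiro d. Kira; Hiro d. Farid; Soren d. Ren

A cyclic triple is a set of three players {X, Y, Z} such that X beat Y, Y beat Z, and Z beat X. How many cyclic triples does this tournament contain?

Win totals: Farid 3, Jamal 3, Soren 1, Bilal 6, Kira 3, Ren 4, Hiro 4, Liang 4.
A player with w wins dominates both others in C(w,2) triples; summing gives 3 + 3 + 0 + 15 + 3 + 6 + 6 + 6 = 42 transitive triples.
Total triples C(8,3) = 56, so cyclic triples = 56 − 42 = 14.

14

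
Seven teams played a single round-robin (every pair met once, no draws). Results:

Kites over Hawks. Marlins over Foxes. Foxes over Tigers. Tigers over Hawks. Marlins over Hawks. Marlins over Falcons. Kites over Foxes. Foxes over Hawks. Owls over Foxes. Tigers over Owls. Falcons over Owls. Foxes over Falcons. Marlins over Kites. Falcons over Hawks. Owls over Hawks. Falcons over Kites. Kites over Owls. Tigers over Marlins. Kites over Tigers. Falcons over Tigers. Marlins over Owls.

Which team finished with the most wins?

Marlins

Win totals: Kites 4, Falcons 4, Foxes 3, Hawks 0, Marlins 5, Owls 2, Tigers 3.
Marlins leads with 5 wins (next highest: 4).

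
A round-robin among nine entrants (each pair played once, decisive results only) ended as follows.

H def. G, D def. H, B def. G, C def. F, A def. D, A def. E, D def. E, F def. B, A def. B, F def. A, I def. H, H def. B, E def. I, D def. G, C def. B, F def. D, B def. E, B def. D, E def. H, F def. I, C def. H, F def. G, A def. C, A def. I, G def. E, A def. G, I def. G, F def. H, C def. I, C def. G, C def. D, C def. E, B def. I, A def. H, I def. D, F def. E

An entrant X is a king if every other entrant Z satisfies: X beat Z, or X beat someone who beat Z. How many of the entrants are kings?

A reaches everyone (king).
B cannot reach A, C, F in two steps.
C reaches everyone (king).
D cannot reach A, C, F in two steps.
E cannot reach A, C, F in two steps.
F reaches everyone (king).
G cannot reach A, B, C, D, F in two steps.
H cannot reach A, C, F in two steps.
I cannot reach A, C, F in two steps.
Kings: A, C, F — 3.

3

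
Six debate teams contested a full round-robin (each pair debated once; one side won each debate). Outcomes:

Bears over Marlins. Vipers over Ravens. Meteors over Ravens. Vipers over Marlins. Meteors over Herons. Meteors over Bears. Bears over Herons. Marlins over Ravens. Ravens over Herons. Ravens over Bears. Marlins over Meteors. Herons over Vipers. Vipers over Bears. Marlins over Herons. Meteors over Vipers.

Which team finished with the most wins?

Meteors

Win totals: Meteors 4, Bears 2, Marlins 3, Vipers 3, Ravens 2, Herons 1.
Meteors leads with 4 wins (next highest: 3).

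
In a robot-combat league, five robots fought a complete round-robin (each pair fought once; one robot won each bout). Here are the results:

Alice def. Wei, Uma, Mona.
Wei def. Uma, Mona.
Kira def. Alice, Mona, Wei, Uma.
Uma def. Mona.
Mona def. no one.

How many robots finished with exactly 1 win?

1

Win totals: Uma 1, Wei 2, Kira 4, Alice 3, Mona 0.
Exactly 1: Uma — 1 robot.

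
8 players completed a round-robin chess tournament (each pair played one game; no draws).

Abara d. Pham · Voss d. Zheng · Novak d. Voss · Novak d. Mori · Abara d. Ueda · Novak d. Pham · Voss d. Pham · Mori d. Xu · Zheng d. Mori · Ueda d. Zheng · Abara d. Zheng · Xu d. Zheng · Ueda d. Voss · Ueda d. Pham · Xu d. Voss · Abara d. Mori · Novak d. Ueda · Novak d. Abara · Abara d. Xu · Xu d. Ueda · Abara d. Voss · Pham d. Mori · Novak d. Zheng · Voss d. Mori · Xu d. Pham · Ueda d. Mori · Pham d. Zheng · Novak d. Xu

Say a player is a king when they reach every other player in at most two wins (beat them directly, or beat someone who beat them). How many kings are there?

Zheng cannot reach Novak, Ueda, Abara, Voss, Pham in two steps.
Mori cannot reach Novak, Abara in two steps.
Novak reaches everyone (king).
Ueda cannot reach Novak, Abara in two steps.
Abara cannot reach Novak in two steps.
Voss cannot reach Novak, Ueda, Abara in two steps.
Pham cannot reach Novak, Ueda, Abara, Voss in two steps.
Xu cannot reach Novak, Abara in two steps.
Kings: Novak — 1.

1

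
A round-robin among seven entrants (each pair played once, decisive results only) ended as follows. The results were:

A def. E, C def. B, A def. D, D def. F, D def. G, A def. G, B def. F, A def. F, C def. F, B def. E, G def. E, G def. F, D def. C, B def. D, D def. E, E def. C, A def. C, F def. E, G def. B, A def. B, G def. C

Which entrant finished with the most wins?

A

Win totals: A 6, B 3, C 2, D 4, E 1, F 1, G 4.
A leads with 6 wins (next highest: 4).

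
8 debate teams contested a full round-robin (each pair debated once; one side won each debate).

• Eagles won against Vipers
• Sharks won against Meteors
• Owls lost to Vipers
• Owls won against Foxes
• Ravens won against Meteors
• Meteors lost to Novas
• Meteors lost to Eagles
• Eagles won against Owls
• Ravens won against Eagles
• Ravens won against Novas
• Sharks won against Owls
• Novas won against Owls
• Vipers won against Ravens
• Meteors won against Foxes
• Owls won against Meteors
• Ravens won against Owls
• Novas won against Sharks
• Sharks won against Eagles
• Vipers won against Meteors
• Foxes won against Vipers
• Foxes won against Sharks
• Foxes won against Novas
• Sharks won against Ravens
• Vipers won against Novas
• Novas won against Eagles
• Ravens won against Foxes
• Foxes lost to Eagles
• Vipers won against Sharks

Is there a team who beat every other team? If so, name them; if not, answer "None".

None

Highest win total is Vipers with 5 (out of 7 possible).
Vipers lost to Foxes, Eagles, so no team went undefeated.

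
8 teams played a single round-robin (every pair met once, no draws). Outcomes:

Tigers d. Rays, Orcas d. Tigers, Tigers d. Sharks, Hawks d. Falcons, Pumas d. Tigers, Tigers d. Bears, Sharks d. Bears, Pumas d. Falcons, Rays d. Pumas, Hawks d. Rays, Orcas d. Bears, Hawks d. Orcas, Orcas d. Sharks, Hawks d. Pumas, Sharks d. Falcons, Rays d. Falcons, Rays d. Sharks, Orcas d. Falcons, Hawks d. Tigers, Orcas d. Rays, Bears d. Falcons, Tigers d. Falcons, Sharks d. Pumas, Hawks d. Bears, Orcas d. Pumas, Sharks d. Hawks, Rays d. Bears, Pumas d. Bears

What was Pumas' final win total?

3

Pumas' results: beat Bears, Falcons, Tigers; lost to Hawks, Orcas, Sharks, Rays.
That is 3 wins.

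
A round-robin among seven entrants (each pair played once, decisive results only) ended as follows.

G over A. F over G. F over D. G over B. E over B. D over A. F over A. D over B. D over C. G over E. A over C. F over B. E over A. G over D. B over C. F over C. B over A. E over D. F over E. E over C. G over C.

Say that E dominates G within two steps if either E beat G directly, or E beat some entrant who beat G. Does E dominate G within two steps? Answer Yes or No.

No

E did not beat G directly.
E beat A, B, C, D, but each of them lost to G. No two-step path.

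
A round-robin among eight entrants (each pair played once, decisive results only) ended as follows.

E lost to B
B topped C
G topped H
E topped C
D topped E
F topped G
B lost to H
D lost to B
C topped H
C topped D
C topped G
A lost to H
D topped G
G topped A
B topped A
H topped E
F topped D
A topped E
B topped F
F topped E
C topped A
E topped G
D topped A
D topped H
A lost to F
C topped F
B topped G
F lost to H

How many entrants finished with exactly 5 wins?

Win totals: A 1, B 6, C 5, D 4, E 2, F 4, G 2, H 4.
Exactly 5: C — 1 entrant.

1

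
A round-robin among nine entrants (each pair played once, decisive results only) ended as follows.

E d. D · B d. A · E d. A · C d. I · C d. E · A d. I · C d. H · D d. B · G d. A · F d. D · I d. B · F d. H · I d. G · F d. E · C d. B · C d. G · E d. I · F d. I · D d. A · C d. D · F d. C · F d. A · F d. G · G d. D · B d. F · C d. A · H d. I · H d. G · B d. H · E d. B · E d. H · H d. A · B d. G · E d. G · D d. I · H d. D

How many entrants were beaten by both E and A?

E beat: A, B, D, G, H, I.
A beat: I.
Both beat: I — 1.

1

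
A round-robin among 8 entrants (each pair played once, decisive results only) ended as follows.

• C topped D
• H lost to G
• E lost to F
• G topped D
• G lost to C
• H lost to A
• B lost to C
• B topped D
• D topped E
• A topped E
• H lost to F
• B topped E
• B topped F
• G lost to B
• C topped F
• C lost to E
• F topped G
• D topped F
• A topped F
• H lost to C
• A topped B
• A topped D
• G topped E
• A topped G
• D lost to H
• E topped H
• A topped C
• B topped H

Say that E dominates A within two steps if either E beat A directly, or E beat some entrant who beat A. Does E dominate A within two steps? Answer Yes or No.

E did not beat A directly.
E beat C, H, but each of them lost to A. No two-step path.

No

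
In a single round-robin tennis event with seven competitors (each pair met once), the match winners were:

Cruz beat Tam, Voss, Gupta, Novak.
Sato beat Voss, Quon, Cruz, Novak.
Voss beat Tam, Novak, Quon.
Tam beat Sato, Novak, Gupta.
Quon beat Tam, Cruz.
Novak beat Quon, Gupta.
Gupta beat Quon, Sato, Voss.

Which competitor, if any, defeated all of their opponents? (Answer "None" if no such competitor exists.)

None

Highest win total is Sato with 4 (out of 6 possible).
Sato lost to Tam, Gupta, so no competitor went undefeated.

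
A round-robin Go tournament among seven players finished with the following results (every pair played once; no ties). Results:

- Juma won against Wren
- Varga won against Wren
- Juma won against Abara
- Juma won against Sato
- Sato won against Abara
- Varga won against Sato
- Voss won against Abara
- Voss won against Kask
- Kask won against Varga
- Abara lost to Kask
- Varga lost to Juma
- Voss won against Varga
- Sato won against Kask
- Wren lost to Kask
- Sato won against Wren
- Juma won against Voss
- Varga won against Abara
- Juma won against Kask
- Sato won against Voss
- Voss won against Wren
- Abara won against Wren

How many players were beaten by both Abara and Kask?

Abara beat: Wren.
Kask beat: Varga, Abara, Wren.
Both beat: Wren — 1.

1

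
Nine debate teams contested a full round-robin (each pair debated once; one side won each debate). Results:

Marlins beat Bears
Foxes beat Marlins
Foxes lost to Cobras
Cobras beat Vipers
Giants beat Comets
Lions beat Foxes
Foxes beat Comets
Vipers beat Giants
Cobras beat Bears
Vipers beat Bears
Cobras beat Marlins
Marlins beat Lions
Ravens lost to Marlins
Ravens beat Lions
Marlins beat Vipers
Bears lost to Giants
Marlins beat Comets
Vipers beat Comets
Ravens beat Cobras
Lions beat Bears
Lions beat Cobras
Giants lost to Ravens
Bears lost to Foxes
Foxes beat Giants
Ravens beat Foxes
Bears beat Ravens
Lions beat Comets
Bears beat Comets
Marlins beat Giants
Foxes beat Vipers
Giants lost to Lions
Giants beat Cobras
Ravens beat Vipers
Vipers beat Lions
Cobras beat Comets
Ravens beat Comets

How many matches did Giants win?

Giants' results: beat Bears, Comets, Cobras; lost to Lions, Foxes, Vipers, Marlins, Ravens.
That is 3 wins.

3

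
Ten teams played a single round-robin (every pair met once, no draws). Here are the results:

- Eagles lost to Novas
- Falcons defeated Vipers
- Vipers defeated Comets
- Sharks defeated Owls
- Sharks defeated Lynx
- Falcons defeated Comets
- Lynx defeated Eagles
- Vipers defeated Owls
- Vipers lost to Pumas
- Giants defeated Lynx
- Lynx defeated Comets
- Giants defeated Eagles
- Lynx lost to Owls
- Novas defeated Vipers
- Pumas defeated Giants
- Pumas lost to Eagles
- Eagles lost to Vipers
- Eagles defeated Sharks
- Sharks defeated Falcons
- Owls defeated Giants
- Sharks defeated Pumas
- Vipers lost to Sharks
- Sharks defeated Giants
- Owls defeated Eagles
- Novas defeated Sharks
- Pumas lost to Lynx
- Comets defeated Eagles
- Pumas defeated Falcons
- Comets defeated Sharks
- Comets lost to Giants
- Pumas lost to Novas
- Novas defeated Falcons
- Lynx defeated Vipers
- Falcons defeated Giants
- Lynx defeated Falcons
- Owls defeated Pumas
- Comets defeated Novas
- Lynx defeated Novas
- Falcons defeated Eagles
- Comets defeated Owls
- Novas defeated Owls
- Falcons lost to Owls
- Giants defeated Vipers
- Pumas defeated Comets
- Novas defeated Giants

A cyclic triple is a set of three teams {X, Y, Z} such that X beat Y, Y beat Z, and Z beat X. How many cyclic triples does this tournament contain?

Win totals: Vipers 3, Comets 4, Falcons 4, Giants 4, Eagles 2, Lynx 6, Owls 5, Pumas 4, Novas 7, Sharks 6.
A team with w wins dominates both others in C(w,2) triples; summing gives 3 + 6 + 6 + 6 + 1 + 15 + 10 + 6 + 21 + 15 = 89 transitive triples.
Total triples C(10,3) = 120, so cyclic triples = 120 − 89 = 31.

31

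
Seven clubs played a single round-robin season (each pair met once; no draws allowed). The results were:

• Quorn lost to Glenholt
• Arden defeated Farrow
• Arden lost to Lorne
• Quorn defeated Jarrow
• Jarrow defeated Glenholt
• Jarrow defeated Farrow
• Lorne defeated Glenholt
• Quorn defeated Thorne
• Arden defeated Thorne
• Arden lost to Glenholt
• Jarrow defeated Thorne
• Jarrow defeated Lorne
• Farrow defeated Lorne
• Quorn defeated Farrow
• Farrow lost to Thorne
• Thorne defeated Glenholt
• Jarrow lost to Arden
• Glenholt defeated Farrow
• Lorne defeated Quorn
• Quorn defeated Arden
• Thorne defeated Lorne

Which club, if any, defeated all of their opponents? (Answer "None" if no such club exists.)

None

Highest win total is Quorn with 4 (out of 6 possible).
Quorn lost to Lorne, Glenholt, so no club went undefeated.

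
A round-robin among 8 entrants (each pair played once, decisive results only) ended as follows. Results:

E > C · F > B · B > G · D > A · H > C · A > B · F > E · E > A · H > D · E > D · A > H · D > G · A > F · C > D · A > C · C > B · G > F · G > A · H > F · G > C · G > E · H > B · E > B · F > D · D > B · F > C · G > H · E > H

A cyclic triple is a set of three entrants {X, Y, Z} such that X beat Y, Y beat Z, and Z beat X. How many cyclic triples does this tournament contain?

14

Win totals: A 4, B 1, C 2, D 3, E 5, F 4, G 5, H 4.
An entrant with w wins dominates both others in C(w,2) triples; summing gives 6 + 0 + 1 + 3 + 10 + 6 + 10 + 6 = 42 transitive triples.
Total triples C(8,3) = 56, so cyclic triples = 56 − 42 = 14.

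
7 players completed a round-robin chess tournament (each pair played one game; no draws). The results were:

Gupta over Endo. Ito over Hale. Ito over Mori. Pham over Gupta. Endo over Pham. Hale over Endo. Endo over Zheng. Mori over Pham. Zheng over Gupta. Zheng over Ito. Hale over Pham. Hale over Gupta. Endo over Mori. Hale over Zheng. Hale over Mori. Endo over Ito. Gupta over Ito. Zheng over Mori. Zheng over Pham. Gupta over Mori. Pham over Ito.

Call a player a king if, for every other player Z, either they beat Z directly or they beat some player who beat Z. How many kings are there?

Hale reaches everyone (king).
Gupta reaches everyone (king).
Endo reaches everyone (king).
Zheng reaches everyone (king).
Mori cannot reach Hale, Endo, Zheng in two steps.
Pham cannot reach Zheng in two steps.
Ito reaches everyone (king).
Kings: Hale, Gupta, Endo, Zheng, Ito — 5.

5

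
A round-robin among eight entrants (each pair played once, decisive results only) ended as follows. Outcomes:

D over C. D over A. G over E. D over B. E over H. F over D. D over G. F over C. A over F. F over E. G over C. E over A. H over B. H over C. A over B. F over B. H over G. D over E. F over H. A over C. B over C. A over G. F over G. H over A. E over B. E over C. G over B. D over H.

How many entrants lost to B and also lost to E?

B beat: C.
E beat: A, B, C, H.
Both beat: C — 1.

1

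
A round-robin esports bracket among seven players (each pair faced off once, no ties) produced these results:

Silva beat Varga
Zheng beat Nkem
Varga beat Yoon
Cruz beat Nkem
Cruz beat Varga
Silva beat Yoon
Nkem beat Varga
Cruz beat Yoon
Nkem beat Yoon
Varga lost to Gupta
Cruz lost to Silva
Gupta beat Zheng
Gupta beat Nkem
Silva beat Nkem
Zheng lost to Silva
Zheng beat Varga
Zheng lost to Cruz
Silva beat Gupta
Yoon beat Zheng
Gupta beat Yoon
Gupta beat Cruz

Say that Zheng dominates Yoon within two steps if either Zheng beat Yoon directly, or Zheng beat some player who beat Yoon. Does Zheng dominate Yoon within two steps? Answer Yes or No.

Yes

Zheng did not beat Yoon directly.
Zheng beat Varga, Nkem. Of those, Varga beat Yoon.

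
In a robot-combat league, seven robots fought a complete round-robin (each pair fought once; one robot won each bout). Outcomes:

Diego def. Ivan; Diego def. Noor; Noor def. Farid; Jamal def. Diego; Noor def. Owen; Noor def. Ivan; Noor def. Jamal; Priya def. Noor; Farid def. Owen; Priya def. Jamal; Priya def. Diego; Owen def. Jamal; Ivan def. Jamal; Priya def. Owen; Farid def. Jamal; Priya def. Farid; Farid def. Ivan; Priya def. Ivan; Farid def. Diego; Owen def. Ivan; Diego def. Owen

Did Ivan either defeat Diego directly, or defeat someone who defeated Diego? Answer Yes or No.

Ivan did not beat Diego directly.
Ivan beat Jamal. Of those, Jamal beat Diego.

Yes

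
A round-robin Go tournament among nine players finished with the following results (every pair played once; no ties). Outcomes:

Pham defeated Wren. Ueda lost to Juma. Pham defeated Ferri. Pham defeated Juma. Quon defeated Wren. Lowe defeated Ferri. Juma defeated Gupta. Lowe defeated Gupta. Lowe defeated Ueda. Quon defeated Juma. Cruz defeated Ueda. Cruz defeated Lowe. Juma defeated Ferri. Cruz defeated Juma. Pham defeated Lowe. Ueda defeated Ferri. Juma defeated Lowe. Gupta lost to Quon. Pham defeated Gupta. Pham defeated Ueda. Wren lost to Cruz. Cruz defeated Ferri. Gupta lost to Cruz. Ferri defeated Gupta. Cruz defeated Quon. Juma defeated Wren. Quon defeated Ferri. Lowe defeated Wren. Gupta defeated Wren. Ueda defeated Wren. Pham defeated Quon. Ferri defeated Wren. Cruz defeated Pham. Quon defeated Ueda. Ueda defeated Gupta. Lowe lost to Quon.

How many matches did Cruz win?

Cruz's results: beat Ferri, Wren, Lowe, Pham, Juma, Gupta, Quon, Ueda; lost to no one.
That is 8 wins.

8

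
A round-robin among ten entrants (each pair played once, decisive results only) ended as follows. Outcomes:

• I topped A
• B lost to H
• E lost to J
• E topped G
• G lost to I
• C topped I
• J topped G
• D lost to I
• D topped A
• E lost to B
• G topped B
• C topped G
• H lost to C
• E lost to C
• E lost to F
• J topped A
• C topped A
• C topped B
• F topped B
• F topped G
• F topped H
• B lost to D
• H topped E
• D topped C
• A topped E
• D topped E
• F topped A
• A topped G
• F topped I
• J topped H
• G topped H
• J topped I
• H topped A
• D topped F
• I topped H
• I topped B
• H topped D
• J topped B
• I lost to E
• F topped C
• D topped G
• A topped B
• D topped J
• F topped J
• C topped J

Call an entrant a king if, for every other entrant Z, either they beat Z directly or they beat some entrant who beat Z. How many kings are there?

4

A cannot reach C, D, F, J in two steps.
B cannot reach A, C, D, F, H, J in two steps.
C cannot reach F in two steps.
D reaches everyone (king).
E cannot reach C, F, J in two steps.
F reaches everyone (king).
G cannot reach C, F, I, J in two steps.
H reaches everyone (king).
I reaches everyone (king).
J cannot reach C, F in two steps.
Kings: D, F, H, I — 4.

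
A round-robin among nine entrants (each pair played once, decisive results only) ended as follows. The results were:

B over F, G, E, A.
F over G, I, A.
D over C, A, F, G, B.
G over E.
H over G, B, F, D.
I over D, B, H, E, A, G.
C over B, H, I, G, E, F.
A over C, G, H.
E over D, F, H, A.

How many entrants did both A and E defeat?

1

A beat: C, G, H.
E beat: A, D, F, H.
Both beat: H — 1.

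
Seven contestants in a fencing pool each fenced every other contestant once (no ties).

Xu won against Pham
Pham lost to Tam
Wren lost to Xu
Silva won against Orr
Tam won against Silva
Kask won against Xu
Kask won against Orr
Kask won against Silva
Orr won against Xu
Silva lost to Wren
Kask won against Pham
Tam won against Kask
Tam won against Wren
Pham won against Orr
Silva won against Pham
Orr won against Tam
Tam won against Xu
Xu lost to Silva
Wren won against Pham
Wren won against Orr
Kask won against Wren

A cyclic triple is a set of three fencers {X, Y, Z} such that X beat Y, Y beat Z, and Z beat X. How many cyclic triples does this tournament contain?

7

Win totals: Wren 3, Silva 3, Kask 5, Pham 1, Tam 5, Xu 2, Orr 2.
A fencer with w wins dominates both others in C(w,2) triples; summing gives 3 + 3 + 10 + 0 + 10 + 1 + 1 = 28 transitive triples.
Total triples C(7,3) = 35, so cyclic triples = 35 − 28 = 7.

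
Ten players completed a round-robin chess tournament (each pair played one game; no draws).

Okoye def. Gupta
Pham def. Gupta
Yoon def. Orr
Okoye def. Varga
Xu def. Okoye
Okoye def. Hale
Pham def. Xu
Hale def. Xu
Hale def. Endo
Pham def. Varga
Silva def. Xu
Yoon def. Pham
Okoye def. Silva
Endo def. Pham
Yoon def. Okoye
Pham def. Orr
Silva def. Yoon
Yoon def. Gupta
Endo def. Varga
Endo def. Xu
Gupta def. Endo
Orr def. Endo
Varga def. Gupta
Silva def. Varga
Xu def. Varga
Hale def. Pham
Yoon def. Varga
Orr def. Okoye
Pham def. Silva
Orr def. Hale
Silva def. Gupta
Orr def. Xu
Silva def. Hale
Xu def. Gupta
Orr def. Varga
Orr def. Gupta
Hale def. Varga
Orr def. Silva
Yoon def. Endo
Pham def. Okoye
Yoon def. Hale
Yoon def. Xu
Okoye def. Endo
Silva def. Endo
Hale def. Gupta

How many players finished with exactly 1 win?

Win totals: Varga 1, Xu 3, Silva 6, Yoon 8, Endo 3, Hale 5, Orr 7, Gupta 1, Pham 6, Okoye 5.
Exactly 1: Varga, Gupta — 2 players.

2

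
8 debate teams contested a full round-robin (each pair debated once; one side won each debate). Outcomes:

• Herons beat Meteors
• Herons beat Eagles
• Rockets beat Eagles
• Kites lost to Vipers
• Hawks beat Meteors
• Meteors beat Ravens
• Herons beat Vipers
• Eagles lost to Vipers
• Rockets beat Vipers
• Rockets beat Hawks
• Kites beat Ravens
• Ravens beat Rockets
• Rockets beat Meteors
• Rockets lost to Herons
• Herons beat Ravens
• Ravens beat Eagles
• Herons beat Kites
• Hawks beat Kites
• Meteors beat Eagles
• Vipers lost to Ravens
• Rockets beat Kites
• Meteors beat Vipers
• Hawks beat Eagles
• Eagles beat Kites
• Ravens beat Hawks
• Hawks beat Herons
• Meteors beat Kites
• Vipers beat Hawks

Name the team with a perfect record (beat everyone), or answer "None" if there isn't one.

None

Highest win total is Herons with 6 (out of 7 possible).
Herons lost to Hawks, so no team went undefeated.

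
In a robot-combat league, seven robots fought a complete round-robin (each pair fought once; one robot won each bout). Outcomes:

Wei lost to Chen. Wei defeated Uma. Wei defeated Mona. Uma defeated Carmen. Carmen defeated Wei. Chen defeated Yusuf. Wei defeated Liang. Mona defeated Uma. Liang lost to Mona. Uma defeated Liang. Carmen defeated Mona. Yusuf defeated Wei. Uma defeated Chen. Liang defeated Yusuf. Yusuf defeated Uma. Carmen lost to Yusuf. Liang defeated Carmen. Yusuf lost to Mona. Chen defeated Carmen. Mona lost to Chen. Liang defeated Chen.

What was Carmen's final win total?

2

Carmen's results: beat Mona, Wei; lost to Chen, Liang, Yusuf, Uma.
That is 2 wins.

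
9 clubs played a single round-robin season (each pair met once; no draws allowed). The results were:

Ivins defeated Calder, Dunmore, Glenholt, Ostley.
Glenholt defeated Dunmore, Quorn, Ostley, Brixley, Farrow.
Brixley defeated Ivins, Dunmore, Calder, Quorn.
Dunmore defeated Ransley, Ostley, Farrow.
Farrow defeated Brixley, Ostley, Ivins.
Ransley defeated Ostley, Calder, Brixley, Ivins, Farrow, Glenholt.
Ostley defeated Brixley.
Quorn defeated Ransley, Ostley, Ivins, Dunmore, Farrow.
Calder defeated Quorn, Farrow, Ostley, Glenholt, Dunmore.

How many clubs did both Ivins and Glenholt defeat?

Ivins beat: Calder, Glenholt, Ostley, Dunmore.
Glenholt beat: Farrow, Brixley, Quorn, Ostley, Dunmore.
Both beat: Ostley, Dunmore — 2.

2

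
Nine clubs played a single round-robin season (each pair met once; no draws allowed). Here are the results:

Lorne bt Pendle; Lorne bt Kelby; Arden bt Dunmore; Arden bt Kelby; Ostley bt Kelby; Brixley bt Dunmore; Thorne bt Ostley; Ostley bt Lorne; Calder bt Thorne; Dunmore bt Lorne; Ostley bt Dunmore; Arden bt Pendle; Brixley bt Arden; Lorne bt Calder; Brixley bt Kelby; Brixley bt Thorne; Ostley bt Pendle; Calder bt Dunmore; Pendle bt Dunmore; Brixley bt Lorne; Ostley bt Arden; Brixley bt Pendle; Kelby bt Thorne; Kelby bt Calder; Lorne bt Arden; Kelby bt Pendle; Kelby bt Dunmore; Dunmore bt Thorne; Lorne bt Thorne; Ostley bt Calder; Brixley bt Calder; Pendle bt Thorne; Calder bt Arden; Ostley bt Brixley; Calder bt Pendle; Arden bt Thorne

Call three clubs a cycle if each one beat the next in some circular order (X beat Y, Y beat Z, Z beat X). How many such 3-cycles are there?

Win totals: Dunmore 2, Pendle 2, Ostley 7, Brixley 7, Arden 4, Thorne 1, Lorne 5, Calder 4, Kelby 4.
A club with w wins dominates both others in C(w,2) triples; summing gives 1 + 1 + 21 + 21 + 6 + 0 + 10 + 6 + 6 = 72 transitive triples.
Total triples C(9,3) = 84, so cyclic triples = 84 − 72 = 12.

12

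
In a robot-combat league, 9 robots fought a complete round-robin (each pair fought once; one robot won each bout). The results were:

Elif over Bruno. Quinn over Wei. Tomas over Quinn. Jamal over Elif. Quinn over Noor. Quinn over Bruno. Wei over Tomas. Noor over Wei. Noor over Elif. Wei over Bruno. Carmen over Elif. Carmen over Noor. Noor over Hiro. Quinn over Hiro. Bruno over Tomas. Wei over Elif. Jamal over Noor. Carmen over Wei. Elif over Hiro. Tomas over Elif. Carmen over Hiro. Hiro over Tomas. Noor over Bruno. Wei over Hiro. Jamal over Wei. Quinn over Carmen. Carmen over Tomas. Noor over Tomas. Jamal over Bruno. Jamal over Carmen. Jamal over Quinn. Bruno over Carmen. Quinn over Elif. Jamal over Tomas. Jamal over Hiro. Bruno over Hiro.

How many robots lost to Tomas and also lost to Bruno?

Tomas beat: Quinn, Elif.
Bruno beat: Hiro, Tomas, Carmen.
No one was beaten by both.

0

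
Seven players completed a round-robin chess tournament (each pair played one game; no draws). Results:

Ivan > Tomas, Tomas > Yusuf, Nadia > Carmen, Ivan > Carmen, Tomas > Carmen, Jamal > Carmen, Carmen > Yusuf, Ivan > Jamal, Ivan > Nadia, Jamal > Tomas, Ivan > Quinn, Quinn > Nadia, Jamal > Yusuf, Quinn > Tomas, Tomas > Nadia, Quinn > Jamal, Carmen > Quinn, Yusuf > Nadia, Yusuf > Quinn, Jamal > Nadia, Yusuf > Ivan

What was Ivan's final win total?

5

Ivan's results: beat Quinn, Nadia, Tomas, Carmen, Jamal; lost to Yusuf.
That is 5 wins.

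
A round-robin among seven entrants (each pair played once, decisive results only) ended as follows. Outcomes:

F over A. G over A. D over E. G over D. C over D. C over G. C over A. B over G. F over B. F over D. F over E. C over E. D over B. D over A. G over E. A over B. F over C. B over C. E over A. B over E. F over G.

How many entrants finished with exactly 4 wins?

Win totals: A 1, B 3, C 4, D 3, E 1, F 6, G 3.
Exactly 4: C — 1 entrant.

1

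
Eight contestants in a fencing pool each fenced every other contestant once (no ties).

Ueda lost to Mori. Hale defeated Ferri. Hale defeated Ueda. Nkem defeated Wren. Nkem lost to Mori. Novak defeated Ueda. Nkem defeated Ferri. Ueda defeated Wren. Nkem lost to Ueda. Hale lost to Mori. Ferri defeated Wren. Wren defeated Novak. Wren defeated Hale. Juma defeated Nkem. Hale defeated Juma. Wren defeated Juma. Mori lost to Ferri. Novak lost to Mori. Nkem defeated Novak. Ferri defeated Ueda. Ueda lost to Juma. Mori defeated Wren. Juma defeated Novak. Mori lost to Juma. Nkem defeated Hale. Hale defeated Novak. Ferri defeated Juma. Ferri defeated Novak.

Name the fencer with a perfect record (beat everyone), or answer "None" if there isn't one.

None

Highest win total is Mori with 5 (out of 7 possible).
Mori lost to Juma, Ferri, so no fencer went undefeated.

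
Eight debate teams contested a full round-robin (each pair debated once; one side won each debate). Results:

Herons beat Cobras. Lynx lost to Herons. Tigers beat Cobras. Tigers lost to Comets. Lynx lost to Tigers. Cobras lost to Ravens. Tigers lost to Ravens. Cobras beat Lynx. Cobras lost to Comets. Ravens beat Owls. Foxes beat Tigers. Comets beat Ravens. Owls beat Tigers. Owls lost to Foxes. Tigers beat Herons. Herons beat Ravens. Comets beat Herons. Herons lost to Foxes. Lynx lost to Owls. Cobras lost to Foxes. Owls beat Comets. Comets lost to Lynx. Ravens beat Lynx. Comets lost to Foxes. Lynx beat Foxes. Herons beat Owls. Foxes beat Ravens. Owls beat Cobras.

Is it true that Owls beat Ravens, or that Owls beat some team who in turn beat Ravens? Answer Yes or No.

Owls did not beat Ravens directly.
Owls beat Lynx, Cobras, Tigers, Comets. Of those, Comets beat Ravens.

Yes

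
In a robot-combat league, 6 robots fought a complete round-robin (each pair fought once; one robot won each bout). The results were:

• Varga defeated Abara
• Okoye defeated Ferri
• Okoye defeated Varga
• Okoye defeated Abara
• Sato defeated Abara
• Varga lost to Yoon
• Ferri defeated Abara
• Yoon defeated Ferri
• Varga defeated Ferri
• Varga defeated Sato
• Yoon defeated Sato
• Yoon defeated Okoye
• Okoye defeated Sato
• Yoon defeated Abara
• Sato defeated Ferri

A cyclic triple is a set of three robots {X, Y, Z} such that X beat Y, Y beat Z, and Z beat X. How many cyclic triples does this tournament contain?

Of the C(6,3) = 20 triples, the cyclic ones are: none.
That is 0.

0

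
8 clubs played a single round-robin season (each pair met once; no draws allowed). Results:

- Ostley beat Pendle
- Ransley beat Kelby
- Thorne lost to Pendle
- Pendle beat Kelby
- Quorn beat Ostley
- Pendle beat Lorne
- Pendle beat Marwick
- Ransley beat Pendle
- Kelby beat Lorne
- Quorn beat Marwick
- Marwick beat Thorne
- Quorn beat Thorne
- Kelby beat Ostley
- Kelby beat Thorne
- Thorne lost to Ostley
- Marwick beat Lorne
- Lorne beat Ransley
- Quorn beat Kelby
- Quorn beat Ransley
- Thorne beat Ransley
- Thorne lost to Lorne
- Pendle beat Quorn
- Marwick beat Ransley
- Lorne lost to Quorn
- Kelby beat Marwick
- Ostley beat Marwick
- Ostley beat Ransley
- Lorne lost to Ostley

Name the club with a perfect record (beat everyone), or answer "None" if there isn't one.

None

Highest win total is Quorn with 6 (out of 7 possible).
Quorn lost to Pendle, so no club went undefeated.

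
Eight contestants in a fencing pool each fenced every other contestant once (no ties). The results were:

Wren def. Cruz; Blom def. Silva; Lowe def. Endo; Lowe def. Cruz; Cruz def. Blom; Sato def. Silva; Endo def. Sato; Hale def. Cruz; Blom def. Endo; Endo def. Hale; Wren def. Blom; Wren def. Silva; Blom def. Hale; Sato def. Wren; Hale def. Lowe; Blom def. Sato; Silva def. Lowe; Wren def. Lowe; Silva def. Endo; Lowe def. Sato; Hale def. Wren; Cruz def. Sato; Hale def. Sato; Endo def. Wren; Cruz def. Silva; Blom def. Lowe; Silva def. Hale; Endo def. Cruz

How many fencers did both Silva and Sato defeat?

Silva beat: Endo, Hale, Lowe.
Sato beat: Wren, Silva.
No one was beaten by both.

0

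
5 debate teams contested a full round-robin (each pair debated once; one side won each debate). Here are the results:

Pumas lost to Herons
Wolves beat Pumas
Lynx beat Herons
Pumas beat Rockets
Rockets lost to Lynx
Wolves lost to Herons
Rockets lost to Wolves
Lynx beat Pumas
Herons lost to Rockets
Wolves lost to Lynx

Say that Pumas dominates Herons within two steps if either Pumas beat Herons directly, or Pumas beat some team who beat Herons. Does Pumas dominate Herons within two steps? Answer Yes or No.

Yes

Pumas did not beat Herons directly.
Pumas beat Rockets. Of those, Rockets beat Herons.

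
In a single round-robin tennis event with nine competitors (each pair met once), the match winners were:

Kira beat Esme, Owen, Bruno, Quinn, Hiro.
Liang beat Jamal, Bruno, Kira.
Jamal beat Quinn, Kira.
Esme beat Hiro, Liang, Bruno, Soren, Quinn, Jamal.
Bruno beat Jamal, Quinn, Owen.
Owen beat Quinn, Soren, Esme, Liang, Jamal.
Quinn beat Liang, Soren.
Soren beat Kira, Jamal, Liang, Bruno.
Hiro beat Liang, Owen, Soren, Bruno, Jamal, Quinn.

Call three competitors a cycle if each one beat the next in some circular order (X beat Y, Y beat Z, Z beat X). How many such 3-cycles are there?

20

Win totals: Quinn 2, Kira 5, Soren 4, Hiro 6, Liang 3, Bruno 3, Jamal 2, Esme 6, Owen 5.
A competitor with w wins dominates both others in C(w,2) triples; summing gives 1 + 10 + 6 + 15 + 3 + 3 + 1 + 15 + 10 = 64 transitive triples.
Total triples C(9,3) = 84, so cyclic triples = 84 − 64 = 20.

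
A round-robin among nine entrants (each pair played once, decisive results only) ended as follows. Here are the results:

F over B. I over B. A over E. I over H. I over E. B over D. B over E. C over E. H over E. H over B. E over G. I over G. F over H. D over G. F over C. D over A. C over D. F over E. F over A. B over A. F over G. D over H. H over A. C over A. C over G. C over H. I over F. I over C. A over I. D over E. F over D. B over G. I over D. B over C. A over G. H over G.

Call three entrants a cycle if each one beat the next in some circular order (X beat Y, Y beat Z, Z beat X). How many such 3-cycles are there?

Win totals: A 3, B 5, C 5, D 4, E 1, F 7, G 0, H 4, I 7.
An entrant with w wins dominates both others in C(w,2) triples; summing gives 3 + 10 + 10 + 6 + 0 + 21 + 0 + 6 + 21 = 77 transitive triples.
Total triples C(9,3) = 84, so cyclic triples = 84 − 77 = 7.

7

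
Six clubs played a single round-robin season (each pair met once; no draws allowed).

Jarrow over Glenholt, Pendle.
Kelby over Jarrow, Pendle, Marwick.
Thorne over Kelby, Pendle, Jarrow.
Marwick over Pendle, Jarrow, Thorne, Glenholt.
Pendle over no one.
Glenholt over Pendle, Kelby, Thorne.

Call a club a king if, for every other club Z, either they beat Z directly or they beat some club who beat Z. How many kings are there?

Pendle cannot reach Glenholt, Marwick, Jarrow, Thorne, Kelby in two steps.
Glenholt reaches everyone (king).
Marwick reaches everyone (king).
Jarrow cannot reach Marwick in two steps.
Thorne reaches everyone (king).
Kelby reaches everyone (king).
Kings: Glenholt, Marwick, Thorne, Kelby — 4.

4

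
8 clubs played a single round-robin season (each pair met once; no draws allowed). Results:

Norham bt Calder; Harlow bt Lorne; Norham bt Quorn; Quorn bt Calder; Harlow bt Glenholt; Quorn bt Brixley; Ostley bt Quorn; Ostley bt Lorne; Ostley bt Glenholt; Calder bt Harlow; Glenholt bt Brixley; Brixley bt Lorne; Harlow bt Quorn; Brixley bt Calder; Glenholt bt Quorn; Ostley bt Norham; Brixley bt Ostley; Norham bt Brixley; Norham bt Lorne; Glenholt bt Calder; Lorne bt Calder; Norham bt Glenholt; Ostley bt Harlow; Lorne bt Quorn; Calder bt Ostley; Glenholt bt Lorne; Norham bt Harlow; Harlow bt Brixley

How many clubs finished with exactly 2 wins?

Win totals: Glenholt 4, Brixley 3, Lorne 2, Norham 6, Ostley 5, Calder 2, Harlow 4, Quorn 2.
Exactly 2: Lorne, Calder, Quorn — 3 clubs.

3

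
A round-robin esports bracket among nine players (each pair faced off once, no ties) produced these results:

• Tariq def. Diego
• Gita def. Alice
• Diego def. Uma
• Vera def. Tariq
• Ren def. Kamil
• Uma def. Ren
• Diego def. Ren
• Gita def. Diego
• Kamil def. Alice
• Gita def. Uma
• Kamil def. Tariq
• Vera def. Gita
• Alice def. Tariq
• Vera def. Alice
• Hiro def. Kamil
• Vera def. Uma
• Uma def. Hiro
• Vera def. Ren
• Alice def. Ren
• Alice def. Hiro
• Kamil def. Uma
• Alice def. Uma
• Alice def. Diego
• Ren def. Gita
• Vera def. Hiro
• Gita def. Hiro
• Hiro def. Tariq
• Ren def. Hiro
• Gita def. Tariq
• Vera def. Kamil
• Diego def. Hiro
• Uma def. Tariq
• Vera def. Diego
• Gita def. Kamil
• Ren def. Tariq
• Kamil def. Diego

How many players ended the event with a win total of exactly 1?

Win totals: Kamil 4, Vera 8, Diego 3, Tariq 1, Hiro 2, Alice 5, Ren 4, Gita 6, Uma 3.
Exactly 1: Tariq — 1 player.

1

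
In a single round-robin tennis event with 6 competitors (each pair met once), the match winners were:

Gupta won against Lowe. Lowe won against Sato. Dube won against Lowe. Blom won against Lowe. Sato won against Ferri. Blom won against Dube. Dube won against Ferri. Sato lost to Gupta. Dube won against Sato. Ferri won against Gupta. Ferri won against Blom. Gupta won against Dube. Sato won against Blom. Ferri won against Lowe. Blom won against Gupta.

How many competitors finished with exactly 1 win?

Win totals: Lowe 1, Blom 3, Ferri 3, Sato 2, Gupta 3, Dube 3.
Exactly 1: Lowe — 1 competitor.

1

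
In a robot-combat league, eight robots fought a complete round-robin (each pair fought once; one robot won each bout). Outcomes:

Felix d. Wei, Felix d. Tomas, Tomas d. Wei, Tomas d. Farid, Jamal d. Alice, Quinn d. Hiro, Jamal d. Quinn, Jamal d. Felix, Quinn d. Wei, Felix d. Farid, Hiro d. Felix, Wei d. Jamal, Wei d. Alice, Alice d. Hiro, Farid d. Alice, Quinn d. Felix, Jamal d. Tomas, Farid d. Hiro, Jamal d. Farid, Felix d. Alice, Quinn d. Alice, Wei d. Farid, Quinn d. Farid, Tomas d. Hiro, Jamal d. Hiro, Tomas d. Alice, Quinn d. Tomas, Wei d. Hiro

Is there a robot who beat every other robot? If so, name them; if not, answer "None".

None

Highest win total is Quinn with 6 (out of 7 possible).
Quinn lost to Jamal, so no robot went undefeated.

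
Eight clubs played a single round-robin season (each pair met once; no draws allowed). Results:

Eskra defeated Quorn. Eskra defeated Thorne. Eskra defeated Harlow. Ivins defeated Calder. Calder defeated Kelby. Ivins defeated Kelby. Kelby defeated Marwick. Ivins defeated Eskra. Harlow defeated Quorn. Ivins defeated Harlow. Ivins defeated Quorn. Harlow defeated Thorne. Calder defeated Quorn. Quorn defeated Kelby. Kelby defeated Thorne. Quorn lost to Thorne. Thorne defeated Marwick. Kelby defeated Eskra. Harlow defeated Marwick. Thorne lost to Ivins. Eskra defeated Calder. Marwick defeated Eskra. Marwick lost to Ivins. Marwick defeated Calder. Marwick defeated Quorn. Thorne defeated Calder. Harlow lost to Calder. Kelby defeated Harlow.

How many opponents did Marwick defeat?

Marwick's results: beat Calder, Quorn, Eskra; lost to Kelby, Harlow, Ivins, Thorne.
That is 3 wins.

3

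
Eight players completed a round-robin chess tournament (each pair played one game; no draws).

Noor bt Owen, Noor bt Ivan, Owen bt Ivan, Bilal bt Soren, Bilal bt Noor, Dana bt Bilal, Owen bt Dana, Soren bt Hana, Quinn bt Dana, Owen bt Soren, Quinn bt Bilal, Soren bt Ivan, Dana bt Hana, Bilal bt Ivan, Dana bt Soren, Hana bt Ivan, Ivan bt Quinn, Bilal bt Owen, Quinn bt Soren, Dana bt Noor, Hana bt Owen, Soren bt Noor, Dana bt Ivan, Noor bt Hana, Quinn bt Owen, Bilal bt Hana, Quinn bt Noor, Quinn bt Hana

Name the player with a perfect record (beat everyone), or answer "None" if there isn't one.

Highest win total is Quinn with 6 (out of 7 possible).
Quinn lost to Ivan, so no player went undefeated.

None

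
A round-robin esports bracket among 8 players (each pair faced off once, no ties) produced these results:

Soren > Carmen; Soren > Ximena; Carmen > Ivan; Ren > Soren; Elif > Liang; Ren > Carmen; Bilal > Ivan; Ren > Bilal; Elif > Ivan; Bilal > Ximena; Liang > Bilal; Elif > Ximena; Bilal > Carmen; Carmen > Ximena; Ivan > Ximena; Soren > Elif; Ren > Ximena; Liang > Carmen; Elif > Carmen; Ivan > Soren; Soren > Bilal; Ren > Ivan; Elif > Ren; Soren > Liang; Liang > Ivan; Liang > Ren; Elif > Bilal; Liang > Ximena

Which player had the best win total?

Win totals: Ximena 0, Elif 6, Liang 5, Ivan 2, Bilal 3, Ren 5, Carmen 2, Soren 5.
Elif leads with 6 wins (next highest: 5).

Elif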